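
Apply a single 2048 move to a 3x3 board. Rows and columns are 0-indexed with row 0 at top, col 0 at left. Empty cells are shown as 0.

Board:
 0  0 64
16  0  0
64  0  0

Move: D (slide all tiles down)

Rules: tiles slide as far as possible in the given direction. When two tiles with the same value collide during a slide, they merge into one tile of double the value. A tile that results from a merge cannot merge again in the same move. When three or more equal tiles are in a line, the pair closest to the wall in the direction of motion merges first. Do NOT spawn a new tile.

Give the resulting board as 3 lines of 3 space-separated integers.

Slide down:
col 0: [0, 16, 64] -> [0, 16, 64]
col 1: [0, 0, 0] -> [0, 0, 0]
col 2: [64, 0, 0] -> [0, 0, 64]

Answer:  0  0  0
16  0  0
64  0 64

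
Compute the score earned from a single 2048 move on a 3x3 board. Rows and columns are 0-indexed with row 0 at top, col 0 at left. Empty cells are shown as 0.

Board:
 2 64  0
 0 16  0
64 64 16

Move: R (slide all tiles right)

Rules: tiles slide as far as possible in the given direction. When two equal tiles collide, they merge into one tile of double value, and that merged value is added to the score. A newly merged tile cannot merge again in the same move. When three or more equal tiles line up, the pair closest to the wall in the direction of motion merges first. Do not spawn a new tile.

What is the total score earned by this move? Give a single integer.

Slide right:
row 0: [2, 64, 0] -> [0, 2, 64]  score +0 (running 0)
row 1: [0, 16, 0] -> [0, 0, 16]  score +0 (running 0)
row 2: [64, 64, 16] -> [0, 128, 16]  score +128 (running 128)
Board after move:
  0   2  64
  0   0  16
  0 128  16

Answer: 128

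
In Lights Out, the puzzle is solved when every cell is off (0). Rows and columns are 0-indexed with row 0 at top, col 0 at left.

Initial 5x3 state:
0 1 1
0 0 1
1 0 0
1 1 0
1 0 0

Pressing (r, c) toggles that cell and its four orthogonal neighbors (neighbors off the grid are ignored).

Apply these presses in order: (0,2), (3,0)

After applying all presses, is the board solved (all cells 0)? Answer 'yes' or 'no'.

Answer: yes

Derivation:
After press 1 at (0,2):
0 0 0
0 0 0
1 0 0
1 1 0
1 0 0

After press 2 at (3,0):
0 0 0
0 0 0
0 0 0
0 0 0
0 0 0

Lights still on: 0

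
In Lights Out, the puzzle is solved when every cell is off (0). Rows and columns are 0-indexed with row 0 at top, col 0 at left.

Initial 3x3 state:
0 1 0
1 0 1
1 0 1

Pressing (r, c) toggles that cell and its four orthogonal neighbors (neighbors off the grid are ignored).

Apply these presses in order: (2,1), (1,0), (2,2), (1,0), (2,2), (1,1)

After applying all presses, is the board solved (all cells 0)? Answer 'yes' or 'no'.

Answer: yes

Derivation:
After press 1 at (2,1):
0 1 0
1 1 1
0 1 0

After press 2 at (1,0):
1 1 0
0 0 1
1 1 0

After press 3 at (2,2):
1 1 0
0 0 0
1 0 1

After press 4 at (1,0):
0 1 0
1 1 0
0 0 1

After press 5 at (2,2):
0 1 0
1 1 1
0 1 0

After press 6 at (1,1):
0 0 0
0 0 0
0 0 0

Lights still on: 0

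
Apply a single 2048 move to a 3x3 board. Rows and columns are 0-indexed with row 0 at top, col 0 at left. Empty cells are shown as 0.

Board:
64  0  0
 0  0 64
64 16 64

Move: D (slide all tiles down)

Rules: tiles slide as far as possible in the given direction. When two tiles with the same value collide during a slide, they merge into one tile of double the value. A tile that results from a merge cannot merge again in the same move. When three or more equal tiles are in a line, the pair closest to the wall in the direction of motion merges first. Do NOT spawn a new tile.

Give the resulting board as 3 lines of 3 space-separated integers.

Slide down:
col 0: [64, 0, 64] -> [0, 0, 128]
col 1: [0, 0, 16] -> [0, 0, 16]
col 2: [0, 64, 64] -> [0, 0, 128]

Answer:   0   0   0
  0   0   0
128  16 128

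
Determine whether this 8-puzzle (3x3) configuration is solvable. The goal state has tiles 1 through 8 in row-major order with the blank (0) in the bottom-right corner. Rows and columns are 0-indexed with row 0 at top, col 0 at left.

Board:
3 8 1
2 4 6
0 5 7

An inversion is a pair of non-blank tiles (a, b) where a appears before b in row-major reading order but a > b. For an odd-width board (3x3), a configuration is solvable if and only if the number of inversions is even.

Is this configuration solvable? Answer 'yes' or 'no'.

Answer: no

Derivation:
Inversions (pairs i<j in row-major order where tile[i] > tile[j] > 0): 9
9 is odd, so the puzzle is not solvable.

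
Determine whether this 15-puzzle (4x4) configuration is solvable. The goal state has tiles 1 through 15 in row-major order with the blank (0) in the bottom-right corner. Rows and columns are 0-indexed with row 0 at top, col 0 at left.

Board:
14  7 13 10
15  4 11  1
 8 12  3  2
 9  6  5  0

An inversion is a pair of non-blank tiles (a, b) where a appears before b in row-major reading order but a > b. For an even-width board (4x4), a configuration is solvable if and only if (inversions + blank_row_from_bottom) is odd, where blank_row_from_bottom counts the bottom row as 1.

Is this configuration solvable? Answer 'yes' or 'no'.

Answer: no

Derivation:
Inversions: 71
Blank is in row 3 (0-indexed from top), which is row 1 counting from the bottom (bottom = 1).
71 + 1 = 72, which is even, so the puzzle is not solvable.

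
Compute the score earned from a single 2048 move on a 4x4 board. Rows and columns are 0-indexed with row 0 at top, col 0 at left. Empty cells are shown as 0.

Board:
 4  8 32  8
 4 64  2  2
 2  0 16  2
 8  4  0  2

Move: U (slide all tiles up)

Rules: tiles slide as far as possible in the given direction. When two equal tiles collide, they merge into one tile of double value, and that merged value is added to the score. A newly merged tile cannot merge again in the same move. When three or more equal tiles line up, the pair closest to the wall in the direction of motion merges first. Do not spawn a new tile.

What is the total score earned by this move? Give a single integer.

Slide up:
col 0: [4, 4, 2, 8] -> [8, 2, 8, 0]  score +8 (running 8)
col 1: [8, 64, 0, 4] -> [8, 64, 4, 0]  score +0 (running 8)
col 2: [32, 2, 16, 0] -> [32, 2, 16, 0]  score +0 (running 8)
col 3: [8, 2, 2, 2] -> [8, 4, 2, 0]  score +4 (running 12)
Board after move:
 8  8 32  8
 2 64  2  4
 8  4 16  2
 0  0  0  0

Answer: 12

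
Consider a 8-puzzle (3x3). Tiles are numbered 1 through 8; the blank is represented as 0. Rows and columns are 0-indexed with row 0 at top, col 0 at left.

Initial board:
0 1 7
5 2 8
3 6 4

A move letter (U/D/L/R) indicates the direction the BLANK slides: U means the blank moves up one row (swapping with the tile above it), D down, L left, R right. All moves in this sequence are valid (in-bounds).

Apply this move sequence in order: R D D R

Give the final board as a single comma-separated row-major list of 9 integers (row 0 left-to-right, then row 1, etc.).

Answer: 1, 2, 7, 5, 6, 8, 3, 4, 0

Derivation:
After move 1 (R):
1 0 7
5 2 8
3 6 4

After move 2 (D):
1 2 7
5 0 8
3 6 4

After move 3 (D):
1 2 7
5 6 8
3 0 4

After move 4 (R):
1 2 7
5 6 8
3 4 0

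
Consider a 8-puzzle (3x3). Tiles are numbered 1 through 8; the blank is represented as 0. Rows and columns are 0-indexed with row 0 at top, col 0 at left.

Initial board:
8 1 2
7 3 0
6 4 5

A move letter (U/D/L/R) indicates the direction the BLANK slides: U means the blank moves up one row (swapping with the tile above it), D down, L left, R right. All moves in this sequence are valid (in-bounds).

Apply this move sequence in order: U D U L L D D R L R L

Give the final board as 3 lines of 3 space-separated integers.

After move 1 (U):
8 1 0
7 3 2
6 4 5

After move 2 (D):
8 1 2
7 3 0
6 4 5

After move 3 (U):
8 1 0
7 3 2
6 4 5

After move 4 (L):
8 0 1
7 3 2
6 4 5

After move 5 (L):
0 8 1
7 3 2
6 4 5

After move 6 (D):
7 8 1
0 3 2
6 4 5

After move 7 (D):
7 8 1
6 3 2
0 4 5

After move 8 (R):
7 8 1
6 3 2
4 0 5

After move 9 (L):
7 8 1
6 3 2
0 4 5

After move 10 (R):
7 8 1
6 3 2
4 0 5

After move 11 (L):
7 8 1
6 3 2
0 4 5

Answer: 7 8 1
6 3 2
0 4 5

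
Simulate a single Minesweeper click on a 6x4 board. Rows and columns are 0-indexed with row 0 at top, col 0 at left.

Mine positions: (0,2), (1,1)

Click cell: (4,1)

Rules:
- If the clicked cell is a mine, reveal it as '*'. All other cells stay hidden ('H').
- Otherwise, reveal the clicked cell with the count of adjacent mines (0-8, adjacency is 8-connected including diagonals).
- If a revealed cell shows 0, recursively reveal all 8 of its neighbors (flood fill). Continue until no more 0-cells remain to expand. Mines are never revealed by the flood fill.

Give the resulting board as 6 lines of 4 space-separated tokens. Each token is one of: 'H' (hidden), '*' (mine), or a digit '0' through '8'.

H H H H
H H 2 1
1 1 1 0
0 0 0 0
0 0 0 0
0 0 0 0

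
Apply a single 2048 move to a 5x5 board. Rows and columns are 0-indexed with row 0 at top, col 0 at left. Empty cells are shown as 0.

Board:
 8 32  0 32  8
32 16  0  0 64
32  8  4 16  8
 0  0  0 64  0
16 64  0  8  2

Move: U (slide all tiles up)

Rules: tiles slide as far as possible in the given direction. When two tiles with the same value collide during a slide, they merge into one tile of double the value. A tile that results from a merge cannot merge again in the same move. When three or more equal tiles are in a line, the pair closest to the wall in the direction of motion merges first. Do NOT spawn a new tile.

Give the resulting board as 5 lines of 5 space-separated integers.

Slide up:
col 0: [8, 32, 32, 0, 16] -> [8, 64, 16, 0, 0]
col 1: [32, 16, 8, 0, 64] -> [32, 16, 8, 64, 0]
col 2: [0, 0, 4, 0, 0] -> [4, 0, 0, 0, 0]
col 3: [32, 0, 16, 64, 8] -> [32, 16, 64, 8, 0]
col 4: [8, 64, 8, 0, 2] -> [8, 64, 8, 2, 0]

Answer:  8 32  4 32  8
64 16  0 16 64
16  8  0 64  8
 0 64  0  8  2
 0  0  0  0  0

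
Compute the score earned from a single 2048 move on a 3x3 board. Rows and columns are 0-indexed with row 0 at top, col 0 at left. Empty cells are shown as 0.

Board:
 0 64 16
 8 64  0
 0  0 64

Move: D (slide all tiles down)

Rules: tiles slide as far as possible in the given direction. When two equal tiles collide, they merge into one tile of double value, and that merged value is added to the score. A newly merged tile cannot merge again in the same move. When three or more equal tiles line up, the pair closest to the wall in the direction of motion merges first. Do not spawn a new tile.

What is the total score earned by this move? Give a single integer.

Answer: 128

Derivation:
Slide down:
col 0: [0, 8, 0] -> [0, 0, 8]  score +0 (running 0)
col 1: [64, 64, 0] -> [0, 0, 128]  score +128 (running 128)
col 2: [16, 0, 64] -> [0, 16, 64]  score +0 (running 128)
Board after move:
  0   0   0
  0   0  16
  8 128  64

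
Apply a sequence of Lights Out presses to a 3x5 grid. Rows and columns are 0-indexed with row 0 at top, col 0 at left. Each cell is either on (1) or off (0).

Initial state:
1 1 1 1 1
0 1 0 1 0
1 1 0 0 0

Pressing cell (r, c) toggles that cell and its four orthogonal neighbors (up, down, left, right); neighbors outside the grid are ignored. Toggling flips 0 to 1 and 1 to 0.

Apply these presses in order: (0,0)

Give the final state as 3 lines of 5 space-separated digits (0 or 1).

Answer: 0 0 1 1 1
1 1 0 1 0
1 1 0 0 0

Derivation:
After press 1 at (0,0):
0 0 1 1 1
1 1 0 1 0
1 1 0 0 0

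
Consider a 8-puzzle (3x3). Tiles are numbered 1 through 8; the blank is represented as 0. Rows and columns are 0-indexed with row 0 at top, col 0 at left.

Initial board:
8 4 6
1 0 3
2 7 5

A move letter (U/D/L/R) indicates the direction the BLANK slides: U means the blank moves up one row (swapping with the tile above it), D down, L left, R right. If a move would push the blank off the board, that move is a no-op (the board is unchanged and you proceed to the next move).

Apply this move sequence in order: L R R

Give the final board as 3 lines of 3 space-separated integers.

After move 1 (L):
8 4 6
0 1 3
2 7 5

After move 2 (R):
8 4 6
1 0 3
2 7 5

After move 3 (R):
8 4 6
1 3 0
2 7 5

Answer: 8 4 6
1 3 0
2 7 5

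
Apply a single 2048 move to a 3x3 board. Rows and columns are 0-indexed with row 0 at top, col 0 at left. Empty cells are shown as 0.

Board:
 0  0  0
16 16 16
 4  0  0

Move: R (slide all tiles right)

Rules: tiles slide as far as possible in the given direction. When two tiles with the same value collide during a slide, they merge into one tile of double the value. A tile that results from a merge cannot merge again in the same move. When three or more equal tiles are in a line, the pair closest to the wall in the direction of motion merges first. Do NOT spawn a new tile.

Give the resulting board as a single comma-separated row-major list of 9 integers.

Slide right:
row 0: [0, 0, 0] -> [0, 0, 0]
row 1: [16, 16, 16] -> [0, 16, 32]
row 2: [4, 0, 0] -> [0, 0, 4]

Answer: 0, 0, 0, 0, 16, 32, 0, 0, 4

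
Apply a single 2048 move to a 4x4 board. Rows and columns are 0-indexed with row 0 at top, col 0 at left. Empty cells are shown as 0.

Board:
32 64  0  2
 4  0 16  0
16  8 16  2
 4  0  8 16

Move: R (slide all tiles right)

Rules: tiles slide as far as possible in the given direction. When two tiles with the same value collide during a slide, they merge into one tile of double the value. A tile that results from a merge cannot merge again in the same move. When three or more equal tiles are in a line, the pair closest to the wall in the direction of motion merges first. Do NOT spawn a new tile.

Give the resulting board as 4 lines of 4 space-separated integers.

Slide right:
row 0: [32, 64, 0, 2] -> [0, 32, 64, 2]
row 1: [4, 0, 16, 0] -> [0, 0, 4, 16]
row 2: [16, 8, 16, 2] -> [16, 8, 16, 2]
row 3: [4, 0, 8, 16] -> [0, 4, 8, 16]

Answer:  0 32 64  2
 0  0  4 16
16  8 16  2
 0  4  8 16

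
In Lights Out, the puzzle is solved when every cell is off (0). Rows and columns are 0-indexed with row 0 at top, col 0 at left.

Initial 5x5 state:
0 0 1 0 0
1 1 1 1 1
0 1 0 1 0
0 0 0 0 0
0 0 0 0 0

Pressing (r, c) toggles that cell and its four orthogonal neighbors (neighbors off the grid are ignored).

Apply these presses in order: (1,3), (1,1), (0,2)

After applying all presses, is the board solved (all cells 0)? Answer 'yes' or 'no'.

Answer: yes

Derivation:
After press 1 at (1,3):
0 0 1 1 0
1 1 0 0 0
0 1 0 0 0
0 0 0 0 0
0 0 0 0 0

After press 2 at (1,1):
0 1 1 1 0
0 0 1 0 0
0 0 0 0 0
0 0 0 0 0
0 0 0 0 0

After press 3 at (0,2):
0 0 0 0 0
0 0 0 0 0
0 0 0 0 0
0 0 0 0 0
0 0 0 0 0

Lights still on: 0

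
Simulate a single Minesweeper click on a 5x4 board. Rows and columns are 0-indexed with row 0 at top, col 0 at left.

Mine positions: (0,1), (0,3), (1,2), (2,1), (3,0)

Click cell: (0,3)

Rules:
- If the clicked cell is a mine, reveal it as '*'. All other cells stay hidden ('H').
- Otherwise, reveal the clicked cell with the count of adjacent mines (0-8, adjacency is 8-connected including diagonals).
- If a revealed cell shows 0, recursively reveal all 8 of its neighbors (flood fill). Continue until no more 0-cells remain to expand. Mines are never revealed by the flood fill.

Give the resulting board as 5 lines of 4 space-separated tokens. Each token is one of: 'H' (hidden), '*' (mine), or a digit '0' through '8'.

H H H *
H H H H
H H H H
H H H H
H H H H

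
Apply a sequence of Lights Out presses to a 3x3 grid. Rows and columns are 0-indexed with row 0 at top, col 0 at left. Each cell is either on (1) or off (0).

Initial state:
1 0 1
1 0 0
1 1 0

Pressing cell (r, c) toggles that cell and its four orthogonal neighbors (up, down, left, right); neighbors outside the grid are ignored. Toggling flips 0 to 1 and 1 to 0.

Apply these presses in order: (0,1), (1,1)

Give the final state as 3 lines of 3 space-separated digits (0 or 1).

After press 1 at (0,1):
0 1 0
1 1 0
1 1 0

After press 2 at (1,1):
0 0 0
0 0 1
1 0 0

Answer: 0 0 0
0 0 1
1 0 0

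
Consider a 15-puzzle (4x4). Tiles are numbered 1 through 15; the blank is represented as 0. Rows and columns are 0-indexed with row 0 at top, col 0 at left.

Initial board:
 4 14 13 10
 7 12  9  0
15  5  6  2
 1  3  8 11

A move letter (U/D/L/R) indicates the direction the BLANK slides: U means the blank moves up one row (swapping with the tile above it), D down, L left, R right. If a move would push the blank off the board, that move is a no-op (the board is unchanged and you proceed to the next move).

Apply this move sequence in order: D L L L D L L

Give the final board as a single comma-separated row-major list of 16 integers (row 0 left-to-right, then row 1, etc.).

Answer: 4, 14, 13, 10, 7, 12, 9, 2, 1, 15, 5, 6, 0, 3, 8, 11

Derivation:
After move 1 (D):
 4 14 13 10
 7 12  9  2
15  5  6  0
 1  3  8 11

After move 2 (L):
 4 14 13 10
 7 12  9  2
15  5  0  6
 1  3  8 11

After move 3 (L):
 4 14 13 10
 7 12  9  2
15  0  5  6
 1  3  8 11

After move 4 (L):
 4 14 13 10
 7 12  9  2
 0 15  5  6
 1  3  8 11

After move 5 (D):
 4 14 13 10
 7 12  9  2
 1 15  5  6
 0  3  8 11

After move 6 (L):
 4 14 13 10
 7 12  9  2
 1 15  5  6
 0  3  8 11

After move 7 (L):
 4 14 13 10
 7 12  9  2
 1 15  5  6
 0  3  8 11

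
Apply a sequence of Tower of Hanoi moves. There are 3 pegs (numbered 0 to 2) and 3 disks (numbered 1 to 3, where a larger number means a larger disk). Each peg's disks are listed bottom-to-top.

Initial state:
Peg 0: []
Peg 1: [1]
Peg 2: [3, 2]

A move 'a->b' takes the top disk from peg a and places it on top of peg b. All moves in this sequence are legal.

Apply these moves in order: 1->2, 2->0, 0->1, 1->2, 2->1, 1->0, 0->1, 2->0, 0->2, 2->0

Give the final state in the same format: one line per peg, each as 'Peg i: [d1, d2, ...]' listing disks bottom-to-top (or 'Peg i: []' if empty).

Answer: Peg 0: [2]
Peg 1: [1]
Peg 2: [3]

Derivation:
After move 1 (1->2):
Peg 0: []
Peg 1: []
Peg 2: [3, 2, 1]

After move 2 (2->0):
Peg 0: [1]
Peg 1: []
Peg 2: [3, 2]

After move 3 (0->1):
Peg 0: []
Peg 1: [1]
Peg 2: [3, 2]

After move 4 (1->2):
Peg 0: []
Peg 1: []
Peg 2: [3, 2, 1]

After move 5 (2->1):
Peg 0: []
Peg 1: [1]
Peg 2: [3, 2]

After move 6 (1->0):
Peg 0: [1]
Peg 1: []
Peg 2: [3, 2]

After move 7 (0->1):
Peg 0: []
Peg 1: [1]
Peg 2: [3, 2]

After move 8 (2->0):
Peg 0: [2]
Peg 1: [1]
Peg 2: [3]

After move 9 (0->2):
Peg 0: []
Peg 1: [1]
Peg 2: [3, 2]

After move 10 (2->0):
Peg 0: [2]
Peg 1: [1]
Peg 2: [3]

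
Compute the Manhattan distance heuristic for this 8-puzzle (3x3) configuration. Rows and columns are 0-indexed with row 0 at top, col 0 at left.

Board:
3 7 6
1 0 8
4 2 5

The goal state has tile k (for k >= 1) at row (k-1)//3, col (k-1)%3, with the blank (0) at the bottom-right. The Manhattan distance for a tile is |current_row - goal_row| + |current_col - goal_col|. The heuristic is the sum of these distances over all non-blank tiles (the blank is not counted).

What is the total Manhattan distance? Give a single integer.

Answer: 14

Derivation:
Tile 3: (0,0)->(0,2) = 2
Tile 7: (0,1)->(2,0) = 3
Tile 6: (0,2)->(1,2) = 1
Tile 1: (1,0)->(0,0) = 1
Tile 8: (1,2)->(2,1) = 2
Tile 4: (2,0)->(1,0) = 1
Tile 2: (2,1)->(0,1) = 2
Tile 5: (2,2)->(1,1) = 2
Sum: 2 + 3 + 1 + 1 + 2 + 1 + 2 + 2 = 14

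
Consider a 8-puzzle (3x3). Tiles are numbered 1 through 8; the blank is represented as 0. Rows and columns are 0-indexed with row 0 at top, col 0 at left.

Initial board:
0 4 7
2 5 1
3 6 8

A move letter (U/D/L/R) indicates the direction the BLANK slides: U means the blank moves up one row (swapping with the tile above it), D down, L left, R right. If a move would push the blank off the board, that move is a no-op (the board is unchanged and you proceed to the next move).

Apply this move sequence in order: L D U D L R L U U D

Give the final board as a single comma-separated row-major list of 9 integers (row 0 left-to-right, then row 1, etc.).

Answer: 2, 4, 7, 0, 5, 1, 3, 6, 8

Derivation:
After move 1 (L):
0 4 7
2 5 1
3 6 8

After move 2 (D):
2 4 7
0 5 1
3 6 8

After move 3 (U):
0 4 7
2 5 1
3 6 8

After move 4 (D):
2 4 7
0 5 1
3 6 8

After move 5 (L):
2 4 7
0 5 1
3 6 8

After move 6 (R):
2 4 7
5 0 1
3 6 8

After move 7 (L):
2 4 7
0 5 1
3 6 8

After move 8 (U):
0 4 7
2 5 1
3 6 8

After move 9 (U):
0 4 7
2 5 1
3 6 8

After move 10 (D):
2 4 7
0 5 1
3 6 8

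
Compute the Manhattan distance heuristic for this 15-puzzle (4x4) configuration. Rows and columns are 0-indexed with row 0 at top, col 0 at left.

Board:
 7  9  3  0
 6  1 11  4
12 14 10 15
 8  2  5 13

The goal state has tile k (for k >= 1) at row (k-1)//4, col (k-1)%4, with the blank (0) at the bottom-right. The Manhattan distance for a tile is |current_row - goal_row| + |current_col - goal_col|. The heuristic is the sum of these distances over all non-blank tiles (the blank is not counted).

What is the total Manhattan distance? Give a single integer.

Tile 7: (0,0)->(1,2) = 3
Tile 9: (0,1)->(2,0) = 3
Tile 3: (0,2)->(0,2) = 0
Tile 6: (1,0)->(1,1) = 1
Tile 1: (1,1)->(0,0) = 2
Tile 11: (1,2)->(2,2) = 1
Tile 4: (1,3)->(0,3) = 1
Tile 12: (2,0)->(2,3) = 3
Tile 14: (2,1)->(3,1) = 1
Tile 10: (2,2)->(2,1) = 1
Tile 15: (2,3)->(3,2) = 2
Tile 8: (3,0)->(1,3) = 5
Tile 2: (3,1)->(0,1) = 3
Tile 5: (3,2)->(1,0) = 4
Tile 13: (3,3)->(3,0) = 3
Sum: 3 + 3 + 0 + 1 + 2 + 1 + 1 + 3 + 1 + 1 + 2 + 5 + 3 + 4 + 3 = 33

Answer: 33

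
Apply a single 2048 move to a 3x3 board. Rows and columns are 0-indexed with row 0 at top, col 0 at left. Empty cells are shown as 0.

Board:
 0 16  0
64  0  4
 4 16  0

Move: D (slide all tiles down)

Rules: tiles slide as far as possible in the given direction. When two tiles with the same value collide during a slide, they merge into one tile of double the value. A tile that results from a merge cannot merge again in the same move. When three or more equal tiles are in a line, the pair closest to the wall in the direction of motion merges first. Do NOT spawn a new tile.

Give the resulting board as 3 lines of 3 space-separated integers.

Answer:  0  0  0
64  0  0
 4 32  4

Derivation:
Slide down:
col 0: [0, 64, 4] -> [0, 64, 4]
col 1: [16, 0, 16] -> [0, 0, 32]
col 2: [0, 4, 0] -> [0, 0, 4]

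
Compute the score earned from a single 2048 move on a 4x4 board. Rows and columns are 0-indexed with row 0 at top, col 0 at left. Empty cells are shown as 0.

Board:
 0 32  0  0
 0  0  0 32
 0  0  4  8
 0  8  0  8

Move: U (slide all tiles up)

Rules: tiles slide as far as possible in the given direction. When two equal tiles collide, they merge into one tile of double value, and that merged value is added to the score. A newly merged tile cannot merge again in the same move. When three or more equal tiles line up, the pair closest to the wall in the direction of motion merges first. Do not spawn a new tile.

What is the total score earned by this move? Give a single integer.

Answer: 16

Derivation:
Slide up:
col 0: [0, 0, 0, 0] -> [0, 0, 0, 0]  score +0 (running 0)
col 1: [32, 0, 0, 8] -> [32, 8, 0, 0]  score +0 (running 0)
col 2: [0, 0, 4, 0] -> [4, 0, 0, 0]  score +0 (running 0)
col 3: [0, 32, 8, 8] -> [32, 16, 0, 0]  score +16 (running 16)
Board after move:
 0 32  4 32
 0  8  0 16
 0  0  0  0
 0  0  0  0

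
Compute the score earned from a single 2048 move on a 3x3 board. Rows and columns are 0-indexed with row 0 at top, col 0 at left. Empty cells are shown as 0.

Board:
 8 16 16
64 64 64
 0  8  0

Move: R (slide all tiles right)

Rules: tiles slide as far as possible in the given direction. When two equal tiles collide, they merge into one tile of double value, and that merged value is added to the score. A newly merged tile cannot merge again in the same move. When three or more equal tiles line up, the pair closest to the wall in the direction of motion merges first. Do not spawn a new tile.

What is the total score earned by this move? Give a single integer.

Slide right:
row 0: [8, 16, 16] -> [0, 8, 32]  score +32 (running 32)
row 1: [64, 64, 64] -> [0, 64, 128]  score +128 (running 160)
row 2: [0, 8, 0] -> [0, 0, 8]  score +0 (running 160)
Board after move:
  0   8  32
  0  64 128
  0   0   8

Answer: 160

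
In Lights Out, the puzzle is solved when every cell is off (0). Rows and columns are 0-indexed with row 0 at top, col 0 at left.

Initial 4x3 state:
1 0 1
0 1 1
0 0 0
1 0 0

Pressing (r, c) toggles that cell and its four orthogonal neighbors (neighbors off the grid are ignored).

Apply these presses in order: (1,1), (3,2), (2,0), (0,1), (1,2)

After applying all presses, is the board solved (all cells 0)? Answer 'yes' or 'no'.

Answer: no

Derivation:
After press 1 at (1,1):
1 1 1
1 0 0
0 1 0
1 0 0

After press 2 at (3,2):
1 1 1
1 0 0
0 1 1
1 1 1

After press 3 at (2,0):
1 1 1
0 0 0
1 0 1
0 1 1

After press 4 at (0,1):
0 0 0
0 1 0
1 0 1
0 1 1

After press 5 at (1,2):
0 0 1
0 0 1
1 0 0
0 1 1

Lights still on: 5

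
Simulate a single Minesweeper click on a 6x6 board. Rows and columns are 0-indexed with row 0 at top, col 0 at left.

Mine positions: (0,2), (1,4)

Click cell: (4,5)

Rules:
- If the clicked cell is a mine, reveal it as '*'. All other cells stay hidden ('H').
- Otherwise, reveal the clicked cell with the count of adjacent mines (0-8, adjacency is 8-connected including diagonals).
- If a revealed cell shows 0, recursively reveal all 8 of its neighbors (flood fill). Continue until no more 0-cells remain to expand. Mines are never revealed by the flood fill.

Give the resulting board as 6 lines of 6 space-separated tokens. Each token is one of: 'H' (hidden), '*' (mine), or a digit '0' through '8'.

0 1 H H H H
0 1 1 2 H H
0 0 0 1 1 1
0 0 0 0 0 0
0 0 0 0 0 0
0 0 0 0 0 0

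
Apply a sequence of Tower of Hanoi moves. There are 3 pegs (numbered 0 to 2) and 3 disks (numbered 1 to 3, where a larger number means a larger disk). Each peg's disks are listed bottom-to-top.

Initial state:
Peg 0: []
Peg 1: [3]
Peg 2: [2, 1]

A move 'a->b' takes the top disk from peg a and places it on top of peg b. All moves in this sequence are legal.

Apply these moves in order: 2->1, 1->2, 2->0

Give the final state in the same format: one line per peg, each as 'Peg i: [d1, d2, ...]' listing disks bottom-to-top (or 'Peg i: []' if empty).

Answer: Peg 0: [1]
Peg 1: [3]
Peg 2: [2]

Derivation:
After move 1 (2->1):
Peg 0: []
Peg 1: [3, 1]
Peg 2: [2]

After move 2 (1->2):
Peg 0: []
Peg 1: [3]
Peg 2: [2, 1]

After move 3 (2->0):
Peg 0: [1]
Peg 1: [3]
Peg 2: [2]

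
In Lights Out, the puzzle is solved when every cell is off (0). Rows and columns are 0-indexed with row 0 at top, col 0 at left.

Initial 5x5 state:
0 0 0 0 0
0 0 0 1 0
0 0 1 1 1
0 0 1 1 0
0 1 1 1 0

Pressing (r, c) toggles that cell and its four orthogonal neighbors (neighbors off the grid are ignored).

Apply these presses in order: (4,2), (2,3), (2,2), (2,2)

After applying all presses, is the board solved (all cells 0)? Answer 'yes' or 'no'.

Answer: yes

Derivation:
After press 1 at (4,2):
0 0 0 0 0
0 0 0 1 0
0 0 1 1 1
0 0 0 1 0
0 0 0 0 0

After press 2 at (2,3):
0 0 0 0 0
0 0 0 0 0
0 0 0 0 0
0 0 0 0 0
0 0 0 0 0

After press 3 at (2,2):
0 0 0 0 0
0 0 1 0 0
0 1 1 1 0
0 0 1 0 0
0 0 0 0 0

After press 4 at (2,2):
0 0 0 0 0
0 0 0 0 0
0 0 0 0 0
0 0 0 0 0
0 0 0 0 0

Lights still on: 0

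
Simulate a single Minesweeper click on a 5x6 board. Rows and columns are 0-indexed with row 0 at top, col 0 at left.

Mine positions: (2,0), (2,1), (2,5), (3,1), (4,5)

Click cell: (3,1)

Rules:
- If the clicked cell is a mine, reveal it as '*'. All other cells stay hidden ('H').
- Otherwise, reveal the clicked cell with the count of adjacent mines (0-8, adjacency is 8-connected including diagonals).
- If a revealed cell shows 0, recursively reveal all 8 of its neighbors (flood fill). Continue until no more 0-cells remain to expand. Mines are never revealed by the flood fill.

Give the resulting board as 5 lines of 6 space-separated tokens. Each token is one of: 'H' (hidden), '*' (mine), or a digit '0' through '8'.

H H H H H H
H H H H H H
H H H H H H
H * H H H H
H H H H H H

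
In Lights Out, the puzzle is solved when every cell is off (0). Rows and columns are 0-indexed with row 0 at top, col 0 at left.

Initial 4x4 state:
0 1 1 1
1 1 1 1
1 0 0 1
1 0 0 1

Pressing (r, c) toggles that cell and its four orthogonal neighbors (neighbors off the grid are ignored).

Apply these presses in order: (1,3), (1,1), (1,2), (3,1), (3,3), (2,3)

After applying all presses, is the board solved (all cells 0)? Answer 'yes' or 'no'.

After press 1 at (1,3):
0 1 1 0
1 1 0 0
1 0 0 0
1 0 0 1

After press 2 at (1,1):
0 0 1 0
0 0 1 0
1 1 0 0
1 0 0 1

After press 3 at (1,2):
0 0 0 0
0 1 0 1
1 1 1 0
1 0 0 1

After press 4 at (3,1):
0 0 0 0
0 1 0 1
1 0 1 0
0 1 1 1

After press 5 at (3,3):
0 0 0 0
0 1 0 1
1 0 1 1
0 1 0 0

After press 6 at (2,3):
0 0 0 0
0 1 0 0
1 0 0 0
0 1 0 1

Lights still on: 4

Answer: no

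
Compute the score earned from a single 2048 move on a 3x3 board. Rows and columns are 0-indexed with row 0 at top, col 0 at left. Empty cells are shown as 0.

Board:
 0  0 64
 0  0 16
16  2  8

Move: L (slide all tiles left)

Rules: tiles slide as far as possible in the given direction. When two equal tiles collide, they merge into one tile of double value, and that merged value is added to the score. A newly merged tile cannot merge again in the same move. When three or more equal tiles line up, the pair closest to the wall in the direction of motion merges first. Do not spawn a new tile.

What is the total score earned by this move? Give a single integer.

Slide left:
row 0: [0, 0, 64] -> [64, 0, 0]  score +0 (running 0)
row 1: [0, 0, 16] -> [16, 0, 0]  score +0 (running 0)
row 2: [16, 2, 8] -> [16, 2, 8]  score +0 (running 0)
Board after move:
64  0  0
16  0  0
16  2  8

Answer: 0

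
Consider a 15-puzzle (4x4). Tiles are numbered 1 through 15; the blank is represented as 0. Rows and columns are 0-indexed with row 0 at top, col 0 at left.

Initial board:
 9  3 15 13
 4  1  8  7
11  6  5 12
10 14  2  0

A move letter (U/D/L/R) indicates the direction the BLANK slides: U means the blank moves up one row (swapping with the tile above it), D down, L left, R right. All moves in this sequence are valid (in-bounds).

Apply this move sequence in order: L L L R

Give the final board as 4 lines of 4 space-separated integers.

After move 1 (L):
 9  3 15 13
 4  1  8  7
11  6  5 12
10 14  0  2

After move 2 (L):
 9  3 15 13
 4  1  8  7
11  6  5 12
10  0 14  2

After move 3 (L):
 9  3 15 13
 4  1  8  7
11  6  5 12
 0 10 14  2

After move 4 (R):
 9  3 15 13
 4  1  8  7
11  6  5 12
10  0 14  2

Answer:  9  3 15 13
 4  1  8  7
11  6  5 12
10  0 14  2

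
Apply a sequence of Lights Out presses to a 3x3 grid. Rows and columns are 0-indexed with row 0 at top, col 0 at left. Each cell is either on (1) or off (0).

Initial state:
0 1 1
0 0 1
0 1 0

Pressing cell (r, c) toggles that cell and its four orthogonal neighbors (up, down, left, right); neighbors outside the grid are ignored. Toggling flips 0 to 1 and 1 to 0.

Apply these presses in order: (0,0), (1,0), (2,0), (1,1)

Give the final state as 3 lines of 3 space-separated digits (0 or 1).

Answer: 0 1 1
0 0 0
0 1 0

Derivation:
After press 1 at (0,0):
1 0 1
1 0 1
0 1 0

After press 2 at (1,0):
0 0 1
0 1 1
1 1 0

After press 3 at (2,0):
0 0 1
1 1 1
0 0 0

After press 4 at (1,1):
0 1 1
0 0 0
0 1 0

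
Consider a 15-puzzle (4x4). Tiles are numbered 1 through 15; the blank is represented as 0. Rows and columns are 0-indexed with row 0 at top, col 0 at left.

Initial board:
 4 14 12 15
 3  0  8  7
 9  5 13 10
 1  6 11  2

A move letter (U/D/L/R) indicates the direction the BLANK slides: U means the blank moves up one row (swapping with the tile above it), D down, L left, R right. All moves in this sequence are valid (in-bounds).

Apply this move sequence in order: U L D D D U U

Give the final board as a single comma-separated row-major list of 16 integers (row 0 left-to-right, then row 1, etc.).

After move 1 (U):
 4  0 12 15
 3 14  8  7
 9  5 13 10
 1  6 11  2

After move 2 (L):
 0  4 12 15
 3 14  8  7
 9  5 13 10
 1  6 11  2

After move 3 (D):
 3  4 12 15
 0 14  8  7
 9  5 13 10
 1  6 11  2

After move 4 (D):
 3  4 12 15
 9 14  8  7
 0  5 13 10
 1  6 11  2

After move 5 (D):
 3  4 12 15
 9 14  8  7
 1  5 13 10
 0  6 11  2

After move 6 (U):
 3  4 12 15
 9 14  8  7
 0  5 13 10
 1  6 11  2

After move 7 (U):
 3  4 12 15
 0 14  8  7
 9  5 13 10
 1  6 11  2

Answer: 3, 4, 12, 15, 0, 14, 8, 7, 9, 5, 13, 10, 1, 6, 11, 2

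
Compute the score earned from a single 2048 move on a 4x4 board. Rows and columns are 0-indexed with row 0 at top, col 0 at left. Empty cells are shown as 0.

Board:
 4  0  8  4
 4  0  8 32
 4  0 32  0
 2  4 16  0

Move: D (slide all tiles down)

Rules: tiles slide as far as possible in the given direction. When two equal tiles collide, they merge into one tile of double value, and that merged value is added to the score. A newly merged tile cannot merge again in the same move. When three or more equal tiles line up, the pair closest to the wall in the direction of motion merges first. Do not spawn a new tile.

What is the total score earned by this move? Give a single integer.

Answer: 24

Derivation:
Slide down:
col 0: [4, 4, 4, 2] -> [0, 4, 8, 2]  score +8 (running 8)
col 1: [0, 0, 0, 4] -> [0, 0, 0, 4]  score +0 (running 8)
col 2: [8, 8, 32, 16] -> [0, 16, 32, 16]  score +16 (running 24)
col 3: [4, 32, 0, 0] -> [0, 0, 4, 32]  score +0 (running 24)
Board after move:
 0  0  0  0
 4  0 16  0
 8  0 32  4
 2  4 16 32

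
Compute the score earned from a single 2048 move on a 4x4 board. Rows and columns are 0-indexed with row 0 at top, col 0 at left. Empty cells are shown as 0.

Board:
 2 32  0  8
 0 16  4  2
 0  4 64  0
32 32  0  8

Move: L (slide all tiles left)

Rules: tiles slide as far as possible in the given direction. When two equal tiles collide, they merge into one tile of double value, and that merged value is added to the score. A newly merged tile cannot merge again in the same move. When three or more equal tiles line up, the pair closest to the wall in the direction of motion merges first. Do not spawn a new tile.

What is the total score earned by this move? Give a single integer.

Slide left:
row 0: [2, 32, 0, 8] -> [2, 32, 8, 0]  score +0 (running 0)
row 1: [0, 16, 4, 2] -> [16, 4, 2, 0]  score +0 (running 0)
row 2: [0, 4, 64, 0] -> [4, 64, 0, 0]  score +0 (running 0)
row 3: [32, 32, 0, 8] -> [64, 8, 0, 0]  score +64 (running 64)
Board after move:
 2 32  8  0
16  4  2  0
 4 64  0  0
64  8  0  0

Answer: 64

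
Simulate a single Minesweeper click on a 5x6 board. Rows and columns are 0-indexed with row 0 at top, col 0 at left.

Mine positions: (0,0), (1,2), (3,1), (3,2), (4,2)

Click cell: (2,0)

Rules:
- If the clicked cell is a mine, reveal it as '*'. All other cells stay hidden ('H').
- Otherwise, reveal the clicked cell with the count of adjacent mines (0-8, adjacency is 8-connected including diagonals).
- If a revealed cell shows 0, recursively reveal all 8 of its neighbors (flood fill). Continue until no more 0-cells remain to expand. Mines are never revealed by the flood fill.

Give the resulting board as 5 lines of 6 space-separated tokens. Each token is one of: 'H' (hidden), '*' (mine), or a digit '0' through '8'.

H H H H H H
H H H H H H
1 H H H H H
H H H H H H
H H H H H H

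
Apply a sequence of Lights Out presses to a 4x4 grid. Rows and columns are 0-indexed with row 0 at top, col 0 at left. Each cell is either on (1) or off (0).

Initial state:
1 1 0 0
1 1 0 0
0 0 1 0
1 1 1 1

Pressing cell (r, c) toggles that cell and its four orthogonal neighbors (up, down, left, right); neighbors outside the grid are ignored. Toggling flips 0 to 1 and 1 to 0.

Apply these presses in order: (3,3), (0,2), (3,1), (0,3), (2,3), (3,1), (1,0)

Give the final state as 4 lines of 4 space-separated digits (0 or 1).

After press 1 at (3,3):
1 1 0 0
1 1 0 0
0 0 1 1
1 1 0 0

After press 2 at (0,2):
1 0 1 1
1 1 1 0
0 0 1 1
1 1 0 0

After press 3 at (3,1):
1 0 1 1
1 1 1 0
0 1 1 1
0 0 1 0

After press 4 at (0,3):
1 0 0 0
1 1 1 1
0 1 1 1
0 0 1 0

After press 5 at (2,3):
1 0 0 0
1 1 1 0
0 1 0 0
0 0 1 1

After press 6 at (3,1):
1 0 0 0
1 1 1 0
0 0 0 0
1 1 0 1

After press 7 at (1,0):
0 0 0 0
0 0 1 0
1 0 0 0
1 1 0 1

Answer: 0 0 0 0
0 0 1 0
1 0 0 0
1 1 0 1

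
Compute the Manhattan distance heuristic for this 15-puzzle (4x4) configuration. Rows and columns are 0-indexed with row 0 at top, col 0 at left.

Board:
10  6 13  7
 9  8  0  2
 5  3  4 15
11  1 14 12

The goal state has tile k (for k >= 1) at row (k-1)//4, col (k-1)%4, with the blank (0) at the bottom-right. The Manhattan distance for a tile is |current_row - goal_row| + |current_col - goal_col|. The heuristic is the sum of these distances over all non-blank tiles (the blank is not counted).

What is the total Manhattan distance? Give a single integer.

Answer: 35

Derivation:
Tile 10: (0,0)->(2,1) = 3
Tile 6: (0,1)->(1,1) = 1
Tile 13: (0,2)->(3,0) = 5
Tile 7: (0,3)->(1,2) = 2
Tile 9: (1,0)->(2,0) = 1
Tile 8: (1,1)->(1,3) = 2
Tile 2: (1,3)->(0,1) = 3
Tile 5: (2,0)->(1,0) = 1
Tile 3: (2,1)->(0,2) = 3
Tile 4: (2,2)->(0,3) = 3
Tile 15: (2,3)->(3,2) = 2
Tile 11: (3,0)->(2,2) = 3
Tile 1: (3,1)->(0,0) = 4
Tile 14: (3,2)->(3,1) = 1
Tile 12: (3,3)->(2,3) = 1
Sum: 3 + 1 + 5 + 2 + 1 + 2 + 3 + 1 + 3 + 3 + 2 + 3 + 4 + 1 + 1 = 35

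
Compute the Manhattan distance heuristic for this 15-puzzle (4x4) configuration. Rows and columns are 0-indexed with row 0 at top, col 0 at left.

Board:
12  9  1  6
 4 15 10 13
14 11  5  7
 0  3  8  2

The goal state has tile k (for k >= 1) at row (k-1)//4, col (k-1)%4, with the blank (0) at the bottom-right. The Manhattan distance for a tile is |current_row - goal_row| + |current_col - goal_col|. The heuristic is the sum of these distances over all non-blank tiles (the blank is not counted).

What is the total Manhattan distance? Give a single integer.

Answer: 47

Derivation:
Tile 12: at (0,0), goal (2,3), distance |0-2|+|0-3| = 5
Tile 9: at (0,1), goal (2,0), distance |0-2|+|1-0| = 3
Tile 1: at (0,2), goal (0,0), distance |0-0|+|2-0| = 2
Tile 6: at (0,3), goal (1,1), distance |0-1|+|3-1| = 3
Tile 4: at (1,0), goal (0,3), distance |1-0|+|0-3| = 4
Tile 15: at (1,1), goal (3,2), distance |1-3|+|1-2| = 3
Tile 10: at (1,2), goal (2,1), distance |1-2|+|2-1| = 2
Tile 13: at (1,3), goal (3,0), distance |1-3|+|3-0| = 5
Tile 14: at (2,0), goal (3,1), distance |2-3|+|0-1| = 2
Tile 11: at (2,1), goal (2,2), distance |2-2|+|1-2| = 1
Tile 5: at (2,2), goal (1,0), distance |2-1|+|2-0| = 3
Tile 7: at (2,3), goal (1,2), distance |2-1|+|3-2| = 2
Tile 3: at (3,1), goal (0,2), distance |3-0|+|1-2| = 4
Tile 8: at (3,2), goal (1,3), distance |3-1|+|2-3| = 3
Tile 2: at (3,3), goal (0,1), distance |3-0|+|3-1| = 5
Sum: 5 + 3 + 2 + 3 + 4 + 3 + 2 + 5 + 2 + 1 + 3 + 2 + 4 + 3 + 5 = 47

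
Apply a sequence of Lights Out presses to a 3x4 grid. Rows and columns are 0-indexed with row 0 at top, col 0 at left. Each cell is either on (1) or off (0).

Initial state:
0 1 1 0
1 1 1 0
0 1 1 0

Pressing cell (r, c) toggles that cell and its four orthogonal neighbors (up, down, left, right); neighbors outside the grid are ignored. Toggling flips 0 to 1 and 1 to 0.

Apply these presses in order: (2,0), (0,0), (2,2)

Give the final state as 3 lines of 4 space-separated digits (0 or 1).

After press 1 at (2,0):
0 1 1 0
0 1 1 0
1 0 1 0

After press 2 at (0,0):
1 0 1 0
1 1 1 0
1 0 1 0

After press 3 at (2,2):
1 0 1 0
1 1 0 0
1 1 0 1

Answer: 1 0 1 0
1 1 0 0
1 1 0 1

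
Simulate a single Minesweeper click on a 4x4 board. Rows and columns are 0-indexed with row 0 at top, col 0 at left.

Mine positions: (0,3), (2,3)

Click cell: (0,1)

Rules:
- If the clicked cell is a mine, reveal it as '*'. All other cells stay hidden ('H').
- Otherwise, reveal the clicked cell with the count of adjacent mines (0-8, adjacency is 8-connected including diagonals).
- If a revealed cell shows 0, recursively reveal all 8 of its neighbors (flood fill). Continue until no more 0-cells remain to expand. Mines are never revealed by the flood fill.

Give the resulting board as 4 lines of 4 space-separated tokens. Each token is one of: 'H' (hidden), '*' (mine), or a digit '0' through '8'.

0 0 1 H
0 0 2 H
0 0 1 H
0 0 1 H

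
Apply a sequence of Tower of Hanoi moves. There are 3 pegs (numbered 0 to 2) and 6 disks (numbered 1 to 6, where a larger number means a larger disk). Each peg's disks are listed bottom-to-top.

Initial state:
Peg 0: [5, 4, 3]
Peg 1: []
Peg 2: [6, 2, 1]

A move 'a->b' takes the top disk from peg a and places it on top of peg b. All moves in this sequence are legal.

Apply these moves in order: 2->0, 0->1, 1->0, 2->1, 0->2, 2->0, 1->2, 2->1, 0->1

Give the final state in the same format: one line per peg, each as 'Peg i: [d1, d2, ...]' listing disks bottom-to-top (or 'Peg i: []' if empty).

After move 1 (2->0):
Peg 0: [5, 4, 3, 1]
Peg 1: []
Peg 2: [6, 2]

After move 2 (0->1):
Peg 0: [5, 4, 3]
Peg 1: [1]
Peg 2: [6, 2]

After move 3 (1->0):
Peg 0: [5, 4, 3, 1]
Peg 1: []
Peg 2: [6, 2]

After move 4 (2->1):
Peg 0: [5, 4, 3, 1]
Peg 1: [2]
Peg 2: [6]

After move 5 (0->2):
Peg 0: [5, 4, 3]
Peg 1: [2]
Peg 2: [6, 1]

After move 6 (2->0):
Peg 0: [5, 4, 3, 1]
Peg 1: [2]
Peg 2: [6]

After move 7 (1->2):
Peg 0: [5, 4, 3, 1]
Peg 1: []
Peg 2: [6, 2]

After move 8 (2->1):
Peg 0: [5, 4, 3, 1]
Peg 1: [2]
Peg 2: [6]

After move 9 (0->1):
Peg 0: [5, 4, 3]
Peg 1: [2, 1]
Peg 2: [6]

Answer: Peg 0: [5, 4, 3]
Peg 1: [2, 1]
Peg 2: [6]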